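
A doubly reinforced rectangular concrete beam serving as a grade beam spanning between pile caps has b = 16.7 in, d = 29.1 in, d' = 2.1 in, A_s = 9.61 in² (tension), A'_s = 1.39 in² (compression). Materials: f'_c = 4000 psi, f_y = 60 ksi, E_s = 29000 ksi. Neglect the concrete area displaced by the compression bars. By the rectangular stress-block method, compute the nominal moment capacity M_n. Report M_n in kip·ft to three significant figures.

M_n ≈ 1210 kip·ft

Assume both steels yield.
a = (A_s − A'_s) f_y/(0.85 f'_c b) = (9.61 − 1.39) × 60/(0.85 × 4 × 16.7) = 8.686 in.
c = a/β₁ = 8.686/0.85 = 10.219 in; ε'_s = 0.003(c − d')/c = 0.0024 ≥ ε_y = 0.0021, so the compression steel yields.
M_n = (A_s − A'_s) f_y (d − a/2) + A'_s f_y (d − d') = 493.2 × (29.1 − 4.343) + 83.4 × (29.1 − 2.1) = 12210.2 + 2251.8 = 14462.0 kip·in = 14462.0/12 = 1205.17 kip·ft.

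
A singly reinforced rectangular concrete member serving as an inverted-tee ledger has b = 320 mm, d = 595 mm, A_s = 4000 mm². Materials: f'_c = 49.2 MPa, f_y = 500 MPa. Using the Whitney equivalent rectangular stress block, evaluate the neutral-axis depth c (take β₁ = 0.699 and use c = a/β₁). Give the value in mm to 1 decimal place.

c ≈ 213.8 mm

T = A_s f_y = 4000 × 500 = 2000000 N = 2000 kN.
Setting C = 0.85 f'_c a b equal to T: a = 2000000/(0.85 × 49.2 × 320) = 149.450 mm.
With β₁ = 0.699, c = a/β₁ = 149.450/0.699 = 213.8 mm.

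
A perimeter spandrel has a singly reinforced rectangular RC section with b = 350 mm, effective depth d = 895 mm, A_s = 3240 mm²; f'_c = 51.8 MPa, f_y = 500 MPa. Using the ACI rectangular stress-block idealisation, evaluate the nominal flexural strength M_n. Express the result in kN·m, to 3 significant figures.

T = A_s f_y = 3240 × 500 = 1620000 N = 1620 kN.
From C = T: a = T/(0.85 f'_c b) = 1620000/(0.85 × 51.8 × 350) = 105.12 mm.
M_n = T(d − a/2) = 1620 kN × (895 − 52.56) mm = 1364.75 kN·m.

M_n ≈ 1360 kN·m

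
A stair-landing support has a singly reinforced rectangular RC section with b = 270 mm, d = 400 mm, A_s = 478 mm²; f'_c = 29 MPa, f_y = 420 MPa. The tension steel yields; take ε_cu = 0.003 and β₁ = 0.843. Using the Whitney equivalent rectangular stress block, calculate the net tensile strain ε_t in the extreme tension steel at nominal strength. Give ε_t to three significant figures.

a = A_s f_y/(0.85 f'_c b) = 30.16 mm.
β₁ = 0.843, so c = a/β₁ = 30.16/0.843 = 35.78 mm.
From the linear strain diagram with ε_cu = 0.003: ε_t = 0.003 (d − c)/c = 0.003 × (400 − 35.78)/35.78 = 0.0305.
Since ε_t ≥ 0.005, the section is tension-controlled.

ε_t ≈ 0.0305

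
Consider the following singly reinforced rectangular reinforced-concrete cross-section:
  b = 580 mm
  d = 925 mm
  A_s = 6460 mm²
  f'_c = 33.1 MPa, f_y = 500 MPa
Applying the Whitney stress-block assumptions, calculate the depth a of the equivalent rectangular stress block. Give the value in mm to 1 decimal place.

T = A_s f_y = 6460 × 500 = 3230000 N = 3230 kN.
Setting C = 0.85 f'_c a b equal to T: a = 3230000/(0.85 × 33.1 × 580) = 197.9 mm.

a ≈ 197.9 mm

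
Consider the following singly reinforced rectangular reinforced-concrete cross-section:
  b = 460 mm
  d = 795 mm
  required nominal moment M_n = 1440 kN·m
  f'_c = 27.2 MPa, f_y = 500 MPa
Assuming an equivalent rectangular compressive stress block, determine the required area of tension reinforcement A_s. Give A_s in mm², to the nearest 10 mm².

With M_n = 0.85 f'_c a b (d − a/2), solve the quadratic for a:
a = d − √(d² − 2M_n/(0.85 f'_c b)) = 795 − √(795² − 2 × 1440×10⁶/(0.85 × 27.2 × 460)) = 193.98 mm.
A_s = 0.85 f'_c a b / f_y = 0.85 × 27.2 × 193.98 × 460 / 500 = 4126.0 mm².

A_s ≈ 4130 mm²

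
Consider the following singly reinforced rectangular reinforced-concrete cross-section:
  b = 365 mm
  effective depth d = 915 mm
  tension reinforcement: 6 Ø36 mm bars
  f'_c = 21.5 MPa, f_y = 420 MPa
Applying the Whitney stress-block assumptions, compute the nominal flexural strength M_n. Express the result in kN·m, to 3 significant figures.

M_n ≈ 1850 kN·m

A_s = 6 × 1018 = 6108 mm².
T = A_s f_y = 6108 × 420 = 2565360 N = 2565.36 kN.
From C = T: a = T/(0.85 f'_c b) = 2565360/(0.85 × 21.5 × 365) = 384.59 mm.
M_n = T(d − a/2) = 2565.36 kN × (915 − 192.295) mm = 1854.00 kN·m.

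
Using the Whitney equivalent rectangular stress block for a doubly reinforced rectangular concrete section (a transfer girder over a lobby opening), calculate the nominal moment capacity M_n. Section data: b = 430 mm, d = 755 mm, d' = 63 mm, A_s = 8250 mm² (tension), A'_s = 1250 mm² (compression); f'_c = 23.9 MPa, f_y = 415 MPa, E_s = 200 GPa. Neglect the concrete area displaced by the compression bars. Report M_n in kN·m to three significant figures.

Assume both tension and compression steel yield.
Net tension couple steel: A_s − A'_s = 7000 mm².
a = (A_s − A'_s) f_y / (0.85 f'_c b) = 2905000/(0.85 × 23.9 × 430) = 332.55 mm.
c = a/β₁ = 332.55/0.85 = 391.24 mm; ε'_s = 0.003(c − d')/c = 0.0025 ≥ f_y/E_s = 0.0021, so compression steel does yield.
M_n = (A_s − A'_s) f_y (d − a/2) + A'_s f_y (d − d') = [2905000 × (755 − 166.275) + 518750 × (755 − 63)] × 10⁻⁶ = 1710.25 + 358.98 = 2069.23 kN·m.

M_n ≈ 2070 kN·m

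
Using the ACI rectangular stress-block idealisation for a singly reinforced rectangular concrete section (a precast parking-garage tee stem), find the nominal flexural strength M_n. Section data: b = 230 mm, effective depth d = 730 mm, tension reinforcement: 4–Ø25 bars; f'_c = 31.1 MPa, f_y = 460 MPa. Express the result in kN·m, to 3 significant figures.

M_n ≈ 592 kN·m

A_s = 4 × 491 = 1964 mm².
T = A_s f_y = 1964 × 460 = 903440 N = 903.44 kN.
From C = T: a = T/(0.85 f'_c b) = 903440/(0.85 × 31.1 × 230) = 148.59 mm.
M_n = T(d − a/2) = 903.44 kN × (730 − 74.295) mm = 592.39 kN·m.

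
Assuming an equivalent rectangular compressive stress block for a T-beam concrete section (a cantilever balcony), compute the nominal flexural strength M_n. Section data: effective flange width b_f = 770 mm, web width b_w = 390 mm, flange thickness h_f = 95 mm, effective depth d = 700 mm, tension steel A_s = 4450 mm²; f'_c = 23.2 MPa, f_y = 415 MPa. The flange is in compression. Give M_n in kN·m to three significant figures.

Tension: T = A_s f_y = 4450 × 415 = 1846750 N.
Try a within the flange: a = T/(0.85 f'_c b_f) = 1846750/(0.85 × 23.2 × 770) = 121.62 mm.
a = 121.62 > h_f = 95 mm: the block extends into the web. Split into flange-overhang and web parts.
C_f = 0.85 f'_c (b_f − b_w) h_f = 0.85 × 23.2 × (770 − 390) × 95 = 711892 N.
Remaining web compression depth: a_w = (T − C_f)/(0.85 f'_c b_w) = (1846750 − 711892)/(0.85 × 23.2 × 390) = 147.56 mm.
M_n = C_f(d − h_f/2) + (T − C_f)(d − a_w/2) = 711892 × (700 − 47.5) + 1134858 × (700 − 73.78) = 464.51 + 710.67 = 1175.18 × 10⁶ N·mm.
M_n = 1175.18 kN·m.

M_n ≈ 1180 kN·m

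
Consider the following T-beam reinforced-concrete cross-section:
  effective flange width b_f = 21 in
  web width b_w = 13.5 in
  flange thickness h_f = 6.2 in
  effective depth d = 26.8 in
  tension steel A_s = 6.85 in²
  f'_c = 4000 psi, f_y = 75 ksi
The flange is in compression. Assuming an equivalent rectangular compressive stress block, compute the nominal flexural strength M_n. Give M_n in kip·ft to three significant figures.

M_n ≈ 992 kip·ft

Tension: T = A_s f_y = 6.85 × 75 = 513.75 kips.
Try a within the flange: a = T/(0.85 f'_c b_f) = 513.75/(0.85 × 4 × 21) = 7.195 in.
a = 7.195 > h_f = 6.2 in: the block extends into the web. Split into flange-overhang and web parts.
C_f = 0.85 f'_c (b_f − b_w) h_f = 0.85 × 4 × (21 − 13.5) × 6.2 = 158.1 kips.
Remaining web compression depth: a_w = (T − C_f)/(0.85 f'_c b_w) = (513.75 − 158.1)/(0.85 × 4 × 13.5) = 7.748 in.
M_n = C_f(d − h_f/2) + (T − C_f)(d − a_w/2) = 158.1 × (26.8 − 3.1) + 355.65 × (26.8 − 3.874) = 3747.0 + 8153.6 = 11900.6 kip·in.
M_n = 11900.6/12 = 991.72 kip·ft.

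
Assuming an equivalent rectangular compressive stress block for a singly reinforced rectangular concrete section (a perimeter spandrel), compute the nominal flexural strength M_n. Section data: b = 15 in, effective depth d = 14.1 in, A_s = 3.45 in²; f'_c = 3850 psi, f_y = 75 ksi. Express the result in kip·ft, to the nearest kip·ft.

M_n ≈ 247 kip·ft

T = A_s f_y = 3.45 × 75 = 258.75 kips.
a = T/(0.85 f'_c b) = 258.75/(0.85 × 3.85 × 15) = 5.271 in.
M_n = T(d − a/2) = 258.75 × (14.1 − 2.6355) = 2966.4 kip·in = 2966.4/12 = 247.20 kip·ft.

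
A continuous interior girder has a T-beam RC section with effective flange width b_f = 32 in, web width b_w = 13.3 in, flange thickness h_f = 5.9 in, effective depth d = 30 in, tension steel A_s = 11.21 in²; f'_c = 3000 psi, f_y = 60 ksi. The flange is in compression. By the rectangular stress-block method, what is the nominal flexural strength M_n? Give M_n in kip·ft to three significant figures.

Tension: T = A_s f_y = 11.21 × 60 = 672.6 kips.
Try a within the flange: a = T/(0.85 f'_c b_f) = 672.6/(0.85 × 3 × 32) = 8.243 in.
a = 8.243 > h_f = 5.9 in: the block extends into the web. Split into flange-overhang and web parts.
C_f = 0.85 f'_c (b_f − b_w) h_f = 0.85 × 3 × (32 − 13.3) × 5.9 = 281.3 kips.
Remaining web compression depth: a_w = (T − C_f)/(0.85 f'_c b_w) = (672.6 − 281.3)/(0.85 × 3 × 13.3) = 11.538 in.
M_n = C_f(d − h_f/2) + (T − C_f)(d − a_w/2) = 281.3 × (30 − 2.95) + 391.3 × (30 − 5.769) = 7609.2 + 9481.6 = 17090.8 kip·in.
M_n = 17090.8/12 = 1424.23 kip·ft.

M_n ≈ 1420 kip·ft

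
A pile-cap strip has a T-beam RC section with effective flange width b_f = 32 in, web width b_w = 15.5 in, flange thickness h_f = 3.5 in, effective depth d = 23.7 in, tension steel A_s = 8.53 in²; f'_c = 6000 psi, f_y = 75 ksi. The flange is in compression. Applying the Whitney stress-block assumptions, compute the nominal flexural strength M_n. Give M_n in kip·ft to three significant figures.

Tension: T = A_s f_y = 8.53 × 75 = 639.75 kips.
Try a within the flange: a = T/(0.85 f'_c b_f) = 639.75/(0.85 × 6 × 32) = 3.920 in.
a = 3.920 > h_f = 3.5 in: the block extends into the web. Split into flange-overhang and web parts.
C_f = 0.85 f'_c (b_f − b_w) h_f = 0.85 × 6 × (32 − 15.5) × 3.5 = 294.5 kips.
Remaining web compression depth: a_w = (T − C_f)/(0.85 f'_c b_w) = (639.75 − 294.5)/(0.85 × 6 × 15.5) = 4.367 in.
M_n = C_f(d − h_f/2) + (T − C_f)(d − a_w/2) = 294.5 × (23.7 − 1.75) + 345.25 × (23.7 − 2.1835) = 6464.3 + 7428.6 = 13892.9 kip·in.
M_n = 13892.9/12 = 1157.74 kip·ft.

M_n ≈ 1160 kip·ft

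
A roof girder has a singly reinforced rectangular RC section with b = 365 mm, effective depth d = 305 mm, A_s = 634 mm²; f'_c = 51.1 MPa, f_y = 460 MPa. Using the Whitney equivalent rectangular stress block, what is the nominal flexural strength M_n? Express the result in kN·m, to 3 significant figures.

T = A_s f_y = 634 × 460 = 291640 N = 291.64 kN.
From C = T: a = T/(0.85 f'_c b) = 291640/(0.85 × 51.1 × 365) = 18.40 mm.
M_n = T(d − a/2) = 291.64 kN × (305 − 9.2) mm = 86.27 kN·m.

M_n ≈ 86.3 kN·m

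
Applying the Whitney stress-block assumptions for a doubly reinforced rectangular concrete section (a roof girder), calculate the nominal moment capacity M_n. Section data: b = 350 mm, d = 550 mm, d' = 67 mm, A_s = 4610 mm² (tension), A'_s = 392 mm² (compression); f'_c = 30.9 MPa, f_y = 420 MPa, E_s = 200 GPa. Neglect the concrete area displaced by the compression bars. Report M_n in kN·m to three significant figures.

Assume both tension and compression steel yield.
Net tension couple steel: A_s − A'_s = 4218 mm².
a = (A_s − A'_s) f_y / (0.85 f'_c b) = 1771560/(0.85 × 30.9 × 350) = 192.71 mm.
c = a/β₁ = 192.71/0.829 = 232.46 mm; ε'_s = 0.003(c − d')/c = 0.0021 ≥ f_y/E_s = 0.0021, so compression steel does yield.
M_n = (A_s − A'_s) f_y (d − a/2) + A'_s f_y (d − d') = [1771560 × (550 − 96.355) + 164640 × (550 − 67)] × 10⁻⁶ = 803.66 + 79.52 = 883.18 kN·m.

M_n ≈ 883 kN·m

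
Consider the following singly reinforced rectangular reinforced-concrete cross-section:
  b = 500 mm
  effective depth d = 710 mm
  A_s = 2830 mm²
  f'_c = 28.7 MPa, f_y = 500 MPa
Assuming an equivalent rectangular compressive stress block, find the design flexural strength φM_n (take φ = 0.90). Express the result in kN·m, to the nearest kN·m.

T = A_s f_y = 2830 × 500 = 1415000 N = 1415 kN.
From C = T: a = T/(0.85 f'_c b) = 1415000/(0.85 × 28.7 × 500) = 116.01 mm.
M_n = T(d − a/2) = 1415 kN × (710 − 58.005) mm = 922.57 kN·m.
φM_n = 0.90 × 922.57 = 830.31 kN·m.

φM_n ≈ 830 kN·m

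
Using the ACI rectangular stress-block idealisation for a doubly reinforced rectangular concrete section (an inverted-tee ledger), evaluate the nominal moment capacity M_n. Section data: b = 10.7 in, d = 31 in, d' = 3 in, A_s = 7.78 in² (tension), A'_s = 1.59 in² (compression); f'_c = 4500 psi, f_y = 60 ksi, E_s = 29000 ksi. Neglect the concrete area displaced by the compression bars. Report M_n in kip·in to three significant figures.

M_n ≈ 12500 kip·in

Assume both steels yield.
a = (A_s − A'_s) f_y/(0.85 f'_c b) = (7.78 − 1.59) × 60/(0.85 × 4.5 × 10.7) = 9.075 in.
c = a/β₁ = 9.075/0.825 = 11.000 in; ε'_s = 0.003(c − d')/c = 0.0022 ≥ ε_y = 0.0021, so the compression steel yields.
M_n = (A_s − A'_s) f_y (d − a/2) + A'_s f_y (d − d') = 371.4 × (31 − 4.5375) + 95.4 × (31 − 3) = 9828.2 + 2671.2 = 12499.4 kip·in.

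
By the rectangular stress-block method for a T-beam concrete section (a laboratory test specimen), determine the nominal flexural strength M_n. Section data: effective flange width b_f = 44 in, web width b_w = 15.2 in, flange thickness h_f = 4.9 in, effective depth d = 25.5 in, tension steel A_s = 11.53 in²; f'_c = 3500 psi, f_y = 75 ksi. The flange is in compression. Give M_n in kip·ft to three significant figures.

Tension: T = A_s f_y = 11.53 × 75 = 864.75 kips.
Try a within the flange: a = T/(0.85 f'_c b_f) = 864.75/(0.85 × 3.5 × 44) = 6.606 in.
a = 6.606 > h_f = 4.9 in: the block extends into the web. Split into flange-overhang and web parts.
C_f = 0.85 f'_c (b_f − b_w) h_f = 0.85 × 3.5 × (44 − 15.2) × 4.9 = 419.8 kips.
Remaining web compression depth: a_w = (T − C_f)/(0.85 f'_c b_w) = (864.75 − 419.8)/(0.85 × 3.5 × 15.2) = 9.840 in.
M_n = C_f(d − h_f/2) + (T − C_f)(d − a_w/2) = 419.8 × (25.5 − 2.45) + 444.95 × (25.5 − 4.92) = 9676.4 + 9157.1 = 18833.5 kip·in.
M_n = 18833.5/12 = 1569.46 kip·ft.

M_n ≈ 1570 kip·ft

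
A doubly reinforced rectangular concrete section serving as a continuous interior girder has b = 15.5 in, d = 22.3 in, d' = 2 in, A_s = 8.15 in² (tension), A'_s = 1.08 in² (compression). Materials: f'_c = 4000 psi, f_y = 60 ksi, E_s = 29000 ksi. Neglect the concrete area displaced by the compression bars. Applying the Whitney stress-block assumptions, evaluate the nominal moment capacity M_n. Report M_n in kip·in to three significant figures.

M_n ≈ 9070 kip·in

Assume both steels yield.
a = (A_s − A'_s) f_y/(0.85 f'_c b) = (8.15 − 1.08) × 60/(0.85 × 4 × 15.5) = 8.049 in.
c = a/β₁ = 8.049/0.85 = 9.469 in; ε'_s = 0.003(c − d')/c = 0.0024 ≥ ε_y = 0.0021, so the compression steel yields.
M_n = (A_s − A'_s) f_y (d − a/2) + A'_s f_y (d − d') = 424.2 × (22.3 − 4.0245) + 64.8 × (22.3 − 2) = 7752.5 + 1315.4 = 9067.9 kip·in.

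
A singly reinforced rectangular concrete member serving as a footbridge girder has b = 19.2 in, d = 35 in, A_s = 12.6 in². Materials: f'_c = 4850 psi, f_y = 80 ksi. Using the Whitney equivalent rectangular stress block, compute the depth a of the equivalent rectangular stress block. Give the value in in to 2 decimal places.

a ≈ 12.73 in

T = A_s f_y = 12.6 × 80 = 1008 kips.
a = T/(0.85 f'_c b) = 1008/(0.85 × 4.85 × 19.2) = 12.73 in.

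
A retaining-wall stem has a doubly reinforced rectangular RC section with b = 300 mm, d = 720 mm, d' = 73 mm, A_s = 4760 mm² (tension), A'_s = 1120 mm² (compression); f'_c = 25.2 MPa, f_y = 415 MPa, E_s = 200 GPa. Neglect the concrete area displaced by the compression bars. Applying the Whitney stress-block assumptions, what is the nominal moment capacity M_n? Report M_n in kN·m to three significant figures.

Assume both tension and compression steel yield.
Net tension couple steel: A_s − A'_s = 3640 mm².
a = (A_s − A'_s) f_y / (0.85 f'_c b) = 1510600/(0.85 × 25.2 × 300) = 235.08 mm.
c = a/β₁ = 235.08/0.85 = 276.56 mm; ε'_s = 0.003(c − d')/c = 0.0022 ≥ f_y/E_s = 0.0021, so compression steel does yield.
M_n = (A_s − A'_s) f_y (d − a/2) + A'_s f_y (d − d') = [1510600 × (720 − 117.54) + 464800 × (720 − 73)] × 10⁻⁶ = 910.08 + 300.73 = 1210.81 kN·m.

M_n ≈ 1210 kN·m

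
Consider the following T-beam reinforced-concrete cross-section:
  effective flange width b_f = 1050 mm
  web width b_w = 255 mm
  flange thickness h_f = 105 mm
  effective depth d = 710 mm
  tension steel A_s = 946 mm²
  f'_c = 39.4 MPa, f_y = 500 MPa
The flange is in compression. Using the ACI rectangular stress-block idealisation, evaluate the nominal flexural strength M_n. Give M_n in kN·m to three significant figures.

M_n ≈ 333 kN·m

Tension: T = A_s f_y = 946 × 500 = 473000 N.
Try a within the flange: a = T/(0.85 f'_c b_f) = 473000/(0.85 × 39.4 × 1050) = 13.45 mm.
Since a = 13.45 ≤ h_f = 105 mm, the stress block lies entirely in the flange; analyse as a rectangular beam of width b_f.
M_n = T(d − a/2) = 473000 × (710 − 6.725) = 332.65 × 10⁶ N·mm.
M_n = 332.65 kN·m.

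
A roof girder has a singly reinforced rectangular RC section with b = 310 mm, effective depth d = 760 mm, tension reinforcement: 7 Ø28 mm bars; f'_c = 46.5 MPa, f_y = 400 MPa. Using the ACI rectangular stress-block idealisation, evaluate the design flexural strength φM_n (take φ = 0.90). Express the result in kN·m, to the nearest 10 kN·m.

A_s = 7 × 616 = 4312 mm².
T = A_s f_y = 4312 × 400 = 1724800 N = 1724.8 kN.
From C = T: a = T/(0.85 f'_c b) = 1724800/(0.85 × 46.5 × 310) = 140.77 mm.
M_n = T(d − a/2) = 1724.8 kN × (760 − 70.385) mm = 1189.45 kN·m.
φM_n = 0.90 × 1189.45 = 1070.51 kN·m.

φM_n ≈ 1070 kN·m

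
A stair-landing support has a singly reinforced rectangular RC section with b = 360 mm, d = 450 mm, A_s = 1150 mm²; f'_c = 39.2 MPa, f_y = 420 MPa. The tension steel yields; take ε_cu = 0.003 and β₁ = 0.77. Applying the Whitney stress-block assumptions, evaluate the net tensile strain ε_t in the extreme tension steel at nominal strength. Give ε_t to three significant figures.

a = A_s f_y/(0.85 f'_c b) = 40.27 mm.
β₁ = 0.77, so c = a/β₁ = 40.27/0.77 = 52.30 mm.
From the linear strain diagram with ε_cu = 0.003: ε_t = 0.003 (d − c)/c = 0.003 × (450 − 52.30)/52.30 = 0.0228.
Since ε_t ≥ 0.005, the section is tension-controlled.

ε_t ≈ 0.0228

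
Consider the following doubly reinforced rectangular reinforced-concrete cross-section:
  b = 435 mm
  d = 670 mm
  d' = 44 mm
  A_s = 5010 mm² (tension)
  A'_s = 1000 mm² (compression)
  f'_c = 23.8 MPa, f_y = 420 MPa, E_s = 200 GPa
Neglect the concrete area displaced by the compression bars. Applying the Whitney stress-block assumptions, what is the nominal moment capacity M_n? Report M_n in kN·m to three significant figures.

Assume both tension and compression steel yield.
Net tension couple steel: A_s − A'_s = 4010 mm².
a = (A_s − A'_s) f_y / (0.85 f'_c b) = 1684200/(0.85 × 23.8 × 435) = 191.39 mm.
c = a/β₁ = 191.39/0.85 = 225.16 mm; ε'_s = 0.003(c − d')/c = 0.0024 ≥ f_y/E_s = 0.0021, so compression steel does yield.
M_n = (A_s − A'_s) f_y (d − a/2) + A'_s f_y (d − d') = [1684200 × (670 − 95.695) + 420000 × (670 − 44)] × 10⁻⁶ = 967.24 + 262.92 = 1230.16 kN·m.

M_n ≈ 1230 kN·m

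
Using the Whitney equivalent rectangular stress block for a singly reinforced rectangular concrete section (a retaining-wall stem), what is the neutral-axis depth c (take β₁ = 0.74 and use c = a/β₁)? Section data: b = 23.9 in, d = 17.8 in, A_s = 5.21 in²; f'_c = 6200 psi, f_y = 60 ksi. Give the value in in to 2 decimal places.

c ≈ 3.35 in

T = A_s f_y = 5.21 × 60 = 312.6 kips.
a = T/(0.85 f'_c b) = 312.6/(0.85 × 6.2 × 23.9) = 2.4819 in.
With β₁ = 0.74, c = a/β₁ = 2.4819/0.74 = 3.35 in.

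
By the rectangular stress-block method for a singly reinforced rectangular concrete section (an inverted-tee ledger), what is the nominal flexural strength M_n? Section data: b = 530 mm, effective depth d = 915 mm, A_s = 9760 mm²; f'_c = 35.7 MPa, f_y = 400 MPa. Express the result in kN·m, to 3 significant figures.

T = A_s f_y = 9760 × 400 = 3904000 N = 3904 kN.
From C = T: a = T/(0.85 f'_c b) = 3904000/(0.85 × 35.7 × 530) = 242.74 mm.
M_n = T(d − a/2) = 3904 kN × (915 − 121.37) mm = 3098.33 kN·m.

M_n ≈ 3100 kN·m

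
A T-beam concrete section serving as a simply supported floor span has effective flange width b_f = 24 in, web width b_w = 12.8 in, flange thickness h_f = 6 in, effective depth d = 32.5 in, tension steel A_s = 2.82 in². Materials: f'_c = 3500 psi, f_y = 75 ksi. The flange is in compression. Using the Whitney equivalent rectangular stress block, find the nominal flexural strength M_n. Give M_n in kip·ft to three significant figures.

Tension: T = A_s f_y = 2.82 × 75 = 211.5 kips.
Try a within the flange: a = T/(0.85 f'_c b_f) = 211.5/(0.85 × 3.5 × 24) = 2.962 in.
Since a = 2.962 ≤ h_f = 6 in, the stress block lies entirely in the flange; analyse as a rectangular beam of width b_f.
M_n = T(d − a/2) = 211.5 × (32.5 − 1.481) = 6560.5 kip·in.
M_n = 6560.5/12 = 546.71 kip·ft.

M_n ≈ 547 kip·ft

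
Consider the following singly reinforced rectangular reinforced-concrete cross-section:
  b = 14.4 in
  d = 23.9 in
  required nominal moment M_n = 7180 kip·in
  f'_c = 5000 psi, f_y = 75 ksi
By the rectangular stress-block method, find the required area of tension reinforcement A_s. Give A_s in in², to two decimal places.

A_s ≈ 4.53 in²

From M_n = 0.85 f'_c a b (d − a/2):
a = d − √(d² − 2M_n/(0.85 f'_c b)) = 23.9 − √(23.9² − 2 × 7180/(0.85 × 5 × 14.4)) = 5.554 in.
A_s = 0.85 f'_c a b / f_y = 0.85 × 5 × 5.554 × 14.4 / 75 = 4.532 in².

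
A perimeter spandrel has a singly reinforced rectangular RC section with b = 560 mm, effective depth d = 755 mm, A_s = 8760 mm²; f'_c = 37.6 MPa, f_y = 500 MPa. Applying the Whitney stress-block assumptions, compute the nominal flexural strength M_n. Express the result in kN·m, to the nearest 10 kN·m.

T = A_s f_y = 8760 × 500 = 4380000 N = 4380 kN.
From C = T: a = T/(0.85 f'_c b) = 4380000/(0.85 × 37.6 × 560) = 244.73 mm.
M_n = T(d − a/2) = 4380 kN × (755 − 122.365) mm = 2770.94 kN·m.

M_n ≈ 2770 kN·m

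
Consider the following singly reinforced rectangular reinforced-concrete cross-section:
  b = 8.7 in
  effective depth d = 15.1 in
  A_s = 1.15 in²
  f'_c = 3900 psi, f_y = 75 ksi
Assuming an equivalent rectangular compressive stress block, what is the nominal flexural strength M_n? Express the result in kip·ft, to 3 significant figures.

T = A_s f_y = 1.15 × 75 = 86.25 kips.
a = T/(0.85 f'_c b) = 86.25/(0.85 × 3.9 × 8.7) = 2.991 in.
M_n = T(d − a/2) = 86.25 × (15.1 − 1.4955) = 1173.4 kip·in = 1173.4/12 = 97.78 kip·ft.

M_n ≈ 97.8 kip·ft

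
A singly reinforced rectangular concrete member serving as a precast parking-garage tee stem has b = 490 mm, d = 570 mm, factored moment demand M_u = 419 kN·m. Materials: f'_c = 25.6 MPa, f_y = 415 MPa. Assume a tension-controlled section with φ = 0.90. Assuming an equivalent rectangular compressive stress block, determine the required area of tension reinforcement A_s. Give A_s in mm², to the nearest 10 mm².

M_n = M_u/φ = 419/0.90 = 465.556 kN·m.
With M_n = 0.85 f'_c a b (d − a/2), solve the quadratic for a:
a = d − √(d² − 2M_n/(0.85 f'_c b)) = 570 − √(570² − 2 × 465.556×10⁶/(0.85 × 25.6 × 490)) = 82.59 mm.
A_s = 0.85 f'_c a b / f_y = 0.85 × 25.6 × 82.59 × 490 / 415 = 2121.9 mm².

A_s ≈ 2120 mm²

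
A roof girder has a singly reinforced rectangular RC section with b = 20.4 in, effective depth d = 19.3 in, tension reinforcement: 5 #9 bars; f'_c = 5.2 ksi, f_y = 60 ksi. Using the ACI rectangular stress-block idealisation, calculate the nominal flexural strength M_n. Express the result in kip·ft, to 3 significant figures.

A_s = 5 × 1 = 5 in².
T = A_s f_y = 5 × 60 = 300 kips.
a = T/(0.85 f'_c b) = 300/(0.85 × 5.2 × 20.4) = 3.327 in.
M_n = T(d − a/2) = 300 × (19.3 − 1.6635) = 5291.0 kip·in = 5291.0/12 = 440.92 kip·ft.

M_n ≈ 441 kip·ft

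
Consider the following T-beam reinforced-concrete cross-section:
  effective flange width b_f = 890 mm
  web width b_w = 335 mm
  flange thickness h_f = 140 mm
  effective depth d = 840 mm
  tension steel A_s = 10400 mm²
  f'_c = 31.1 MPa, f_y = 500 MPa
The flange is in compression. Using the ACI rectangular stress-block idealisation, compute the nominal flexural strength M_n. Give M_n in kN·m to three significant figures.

Tension: T = A_s f_y = 10400 × 500 = 5200000 N.
Try a within the flange: a = T/(0.85 f'_c b_f) = 5200000/(0.85 × 31.1 × 890) = 221.02 mm.
a = 221.02 > h_f = 140 mm: the block extends into the web. Split into flange-overhang and web parts.
C_f = 0.85 f'_c (b_f − b_w) h_f = 0.85 × 31.1 × (890 − 335) × 140 = 2054000 N.
Remaining web compression depth: a_w = (T − C_f)/(0.85 f'_c b_w) = (5200000 − 2054000)/(0.85 × 31.1 × 335) = 355.25 mm.
M_n = C_f(d − h_f/2) + (T − C_f)(d − a_w/2) = 2054000 × (840 − 70) + 3146000 × (840 − 177.625) = 1581.58 + 2083.83 = 3665.41 × 10⁶ N·mm.
M_n = 3665.41 kN·m.

M_n ≈ 3670 kN·m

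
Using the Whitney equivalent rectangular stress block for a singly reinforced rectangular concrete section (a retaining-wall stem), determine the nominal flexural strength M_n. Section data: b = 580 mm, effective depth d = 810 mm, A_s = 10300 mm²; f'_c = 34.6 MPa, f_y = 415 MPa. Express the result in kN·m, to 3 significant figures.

T = A_s f_y = 10300 × 415 = 4274500 N = 4274.5 kN.
From C = T: a = T/(0.85 f'_c b) = 4274500/(0.85 × 34.6 × 580) = 250.59 mm.
M_n = T(d − a/2) = 4274.5 kN × (810 − 125.295) mm = 2926.77 kN·m.

M_n ≈ 2930 kN·m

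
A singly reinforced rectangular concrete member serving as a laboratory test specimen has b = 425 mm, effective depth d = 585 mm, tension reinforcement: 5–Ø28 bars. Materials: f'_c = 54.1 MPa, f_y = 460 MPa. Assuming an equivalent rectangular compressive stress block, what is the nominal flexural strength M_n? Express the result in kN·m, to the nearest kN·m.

M_n ≈ 777 kN·m

A_s = 5 × 616 = 3080 mm².
T = A_s f_y = 3080 × 460 = 1416800 N = 1416.8 kN.
From C = T: a = T/(0.85 f'_c b) = 1416800/(0.85 × 54.1 × 425) = 72.49 mm.
M_n = T(d − a/2) = 1416.8 kN × (585 − 36.245) mm = 777.48 kN·m.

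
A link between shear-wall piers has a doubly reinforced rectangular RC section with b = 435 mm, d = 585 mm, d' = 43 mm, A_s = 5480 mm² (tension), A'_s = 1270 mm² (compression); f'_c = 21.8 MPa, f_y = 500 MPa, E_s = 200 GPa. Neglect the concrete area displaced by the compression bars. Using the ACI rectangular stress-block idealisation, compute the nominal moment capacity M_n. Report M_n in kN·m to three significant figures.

M_n ≈ 1300 kN·m

Assume both tension and compression steel yield.
Net tension couple steel: A_s − A'_s = 4210 mm².
a = (A_s − A'_s) f_y / (0.85 f'_c b) = 2105000/(0.85 × 21.8 × 435) = 261.15 mm.
c = a/β₁ = 261.15/0.85 = 307.24 mm; ε'_s = 0.003(c − d')/c = 0.0026 ≥ f_y/E_s = 0.0025, so compression steel does yield.
M_n = (A_s − A'_s) f_y (d − a/2) + A'_s f_y (d − d') = [2105000 × (585 − 130.575) + 635000 × (585 − 43)] × 10⁻⁶ = 956.56 + 344.17 = 1300.73 kN·m.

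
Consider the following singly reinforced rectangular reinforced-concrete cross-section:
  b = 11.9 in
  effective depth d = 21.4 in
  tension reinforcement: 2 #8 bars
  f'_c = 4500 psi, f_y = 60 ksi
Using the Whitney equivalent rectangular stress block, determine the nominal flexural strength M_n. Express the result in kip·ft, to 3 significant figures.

M_n ≈ 161 kip·ft

A_s = 2 × 0.79 = 1.58 in².
T = A_s f_y = 1.58 × 60 = 94.8 kips.
a = T/(0.85 f'_c b) = 94.8/(0.85 × 4.5 × 11.9) = 2.083 in.
M_n = T(d − a/2) = 94.8 × (21.4 − 1.0415) = 1930.0 kip·in = 1930.0/12 = 160.83 kip·ft.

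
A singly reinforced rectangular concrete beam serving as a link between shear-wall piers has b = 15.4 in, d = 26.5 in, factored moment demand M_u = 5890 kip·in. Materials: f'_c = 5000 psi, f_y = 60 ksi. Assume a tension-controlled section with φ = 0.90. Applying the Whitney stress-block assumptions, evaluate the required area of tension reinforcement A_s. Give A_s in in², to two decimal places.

M_n = M_u/φ = 5890/0.90 = 6544.44 kip·in.
From M_n = 0.85 f'_c a b (d − a/2):
a = d − √(d² − 2M_n/(0.85 f'_c b)) = 26.5 − √(26.5² − 2 × 6544.44/(0.85 × 5 × 15.4)) = 4.089 in.
A_s = 0.85 f'_c a b / f_y = 0.85 × 5 × 4.089 × 15.4 / 60 = 4.460 in².

A_s ≈ 4.46 in²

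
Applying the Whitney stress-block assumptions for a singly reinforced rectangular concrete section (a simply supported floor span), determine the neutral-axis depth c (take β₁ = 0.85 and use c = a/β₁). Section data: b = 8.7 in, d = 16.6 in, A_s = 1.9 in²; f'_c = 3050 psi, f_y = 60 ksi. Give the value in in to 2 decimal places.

T = A_s f_y = 1.9 × 60 = 114 kips.
a = T/(0.85 f'_c b) = 114/(0.85 × 3.05 × 8.7) = 5.0544 in.
With β₁ = 0.85, c = a/β₁ = 5.0544/0.85 = 5.95 in.

c ≈ 5.95 in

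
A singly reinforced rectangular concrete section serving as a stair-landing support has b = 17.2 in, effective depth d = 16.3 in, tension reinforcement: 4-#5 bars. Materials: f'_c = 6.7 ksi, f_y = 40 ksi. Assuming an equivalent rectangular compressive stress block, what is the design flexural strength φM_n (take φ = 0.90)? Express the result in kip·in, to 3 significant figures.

A_s = 4 × 0.31 = 1.24 in².
T = A_s f_y = 1.24 × 40 = 49.6 kips.
a = T/(0.85 f'_c b) = 49.6/(0.85 × 6.7 × 17.2) = 0.506 in.
M_n = T(d − a/2) = 49.6 × (16.3 − 0.253) = 795.9 kip·in.
φM_n = 0.90 × 795.9 = 716.3 kip·in.

φM_n ≈ 716 kip·in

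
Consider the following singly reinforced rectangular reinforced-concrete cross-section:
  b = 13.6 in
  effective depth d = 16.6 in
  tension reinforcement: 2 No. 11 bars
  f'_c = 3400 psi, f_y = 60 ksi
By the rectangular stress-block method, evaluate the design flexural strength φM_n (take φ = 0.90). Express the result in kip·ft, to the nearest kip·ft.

φM_n ≈ 200 kip·ft

A_s = 2 × 1.56 = 3.12 in².
T = A_s f_y = 3.12 × 60 = 187.2 kips.
a = T/(0.85 f'_c b) = 187.2/(0.85 × 3.4 × 13.6) = 4.763 in.
M_n = T(d − a/2) = 187.2 × (16.6 − 2.3815) = 2661.7 kip·in = 2661.7/12 = 221.81 kip·ft.
φM_n = 0.90 × 221.81 = 199.63 kip·ft.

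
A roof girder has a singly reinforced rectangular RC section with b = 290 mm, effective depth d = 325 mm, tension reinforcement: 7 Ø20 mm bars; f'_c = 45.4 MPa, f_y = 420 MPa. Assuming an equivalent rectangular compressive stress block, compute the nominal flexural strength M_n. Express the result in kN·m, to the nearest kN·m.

M_n ≈ 262 kN·m

A_s = 7 × 314 = 2198 mm².
T = A_s f_y = 2198 × 420 = 923160 N = 923.16 kN.
From C = T: a = T/(0.85 f'_c b) = 923160/(0.85 × 45.4 × 290) = 82.49 mm.
M_n = T(d − a/2) = 923.16 kN × (325 − 41.245) mm = 261.95 kN·m.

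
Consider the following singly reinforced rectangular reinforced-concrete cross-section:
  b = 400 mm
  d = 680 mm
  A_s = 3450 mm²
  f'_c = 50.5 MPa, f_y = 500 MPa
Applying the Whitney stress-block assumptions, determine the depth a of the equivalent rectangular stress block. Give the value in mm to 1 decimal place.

T = A_s f_y = 3450 × 500 = 1725000 N = 1725 kN.
Setting C = 0.85 f'_c a b equal to T: a = 1725000/(0.85 × 50.5 × 400) = 100.5 mm.

a ≈ 100.5 mm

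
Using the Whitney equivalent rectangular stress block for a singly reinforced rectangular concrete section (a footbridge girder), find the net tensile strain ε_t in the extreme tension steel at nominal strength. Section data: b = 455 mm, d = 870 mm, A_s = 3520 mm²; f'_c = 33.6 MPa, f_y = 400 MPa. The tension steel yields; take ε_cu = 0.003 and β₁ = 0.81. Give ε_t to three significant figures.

a = A_s f_y/(0.85 f'_c b) = 108.35 mm.
β₁ = 0.81, so c = a/β₁ = 108.35/0.81 = 133.77 mm.
From the linear strain diagram with ε_cu = 0.003: ε_t = 0.003 (d − c)/c = 0.003 × (870 − 133.77)/133.77 = 0.0165.
Since ε_t ≥ 0.005, the section is tension-controlled.

ε_t ≈ 0.0165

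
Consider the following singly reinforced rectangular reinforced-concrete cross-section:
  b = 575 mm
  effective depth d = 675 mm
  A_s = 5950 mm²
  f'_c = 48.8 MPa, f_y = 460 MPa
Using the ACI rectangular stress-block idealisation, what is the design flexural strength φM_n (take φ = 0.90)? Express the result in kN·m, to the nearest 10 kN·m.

φM_n ≈ 1520 kN·m

T = A_s f_y = 5950 × 460 = 2737000 N = 2737 kN.
From C = T: a = T/(0.85 f'_c b) = 2737000/(0.85 × 48.8 × 575) = 114.75 mm.
M_n = T(d − a/2) = 2737 kN × (675 − 57.375) mm = 1690.44 kN·m.
φM_n = 0.90 × 1690.44 = 1521.40 kN·m.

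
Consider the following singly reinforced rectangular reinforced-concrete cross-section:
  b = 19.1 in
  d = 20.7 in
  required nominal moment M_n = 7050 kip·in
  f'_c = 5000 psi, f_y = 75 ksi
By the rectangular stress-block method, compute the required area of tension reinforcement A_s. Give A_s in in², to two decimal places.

From M_n = 0.85 f'_c a b (d − a/2):
a = d − √(d² − 2M_n/(0.85 f'_c b)) = 20.7 − √(20.7² − 2 × 7050/(0.85 × 5 × 19.1)) = 4.738 in.
A_s = 0.85 f'_c a b / f_y = 0.85 × 5 × 4.738 × 19.1 / 75 = 5.128 in².

A_s ≈ 5.13 in²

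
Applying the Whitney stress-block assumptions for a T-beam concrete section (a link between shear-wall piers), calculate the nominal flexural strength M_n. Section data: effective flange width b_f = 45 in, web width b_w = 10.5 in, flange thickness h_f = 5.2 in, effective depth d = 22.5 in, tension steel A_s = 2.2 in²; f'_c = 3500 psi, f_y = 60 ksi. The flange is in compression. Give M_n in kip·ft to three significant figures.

Tension: T = A_s f_y = 2.2 × 60 = 132 kips.
Try a within the flange: a = T/(0.85 f'_c b_f) = 132/(0.85 × 3.5 × 45) = 0.986 in.
Since a = 0.986 ≤ h_f = 5.2 in, the stress block lies entirely in the flange; analyse as a rectangular beam of width b_f.
M_n = T(d − a/2) = 132 × (22.5 − 0.493) = 2904.9 kip·in.
M_n = 2904.9/12 = 242.08 kip·ft.

M_n ≈ 242 kip·ft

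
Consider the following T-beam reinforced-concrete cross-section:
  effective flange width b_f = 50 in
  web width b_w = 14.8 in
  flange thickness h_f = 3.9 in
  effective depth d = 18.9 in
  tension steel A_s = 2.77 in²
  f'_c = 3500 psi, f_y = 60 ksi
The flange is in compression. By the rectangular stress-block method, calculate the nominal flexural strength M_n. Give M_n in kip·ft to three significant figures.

Tension: T = A_s f_y = 2.77 × 60 = 166.2 kips.
Try a within the flange: a = T/(0.85 f'_c b_f) = 166.2/(0.85 × 3.5 × 50) = 1.117 in.
Since a = 1.117 ≤ h_f = 3.9 in, the stress block lies entirely in the flange; analyse as a rectangular beam of width b_f.
M_n = T(d − a/2) = 166.2 × (18.9 − 0.5585) = 3048.4 kip·in.
M_n = 3048.4/12 = 254.03 kip·ft.

M_n ≈ 254 kip·ft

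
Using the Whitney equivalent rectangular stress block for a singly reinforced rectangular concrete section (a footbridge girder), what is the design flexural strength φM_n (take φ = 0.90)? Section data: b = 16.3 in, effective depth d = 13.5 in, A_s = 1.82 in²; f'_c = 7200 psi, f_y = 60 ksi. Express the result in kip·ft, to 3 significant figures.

φM_n ≈ 106 kip·ft

T = A_s f_y = 1.82 × 60 = 109.2 kips.
a = T/(0.85 f'_c b) = 109.2/(0.85 × 7.2 × 16.3) = 1.095 in.
M_n = T(d − a/2) = 109.2 × (13.5 − 0.5475) = 1414.4 kip·in = 1414.4/12 = 117.87 kip·ft.
φM_n = 0.90 × 117.87 = 106.08 kip·ft.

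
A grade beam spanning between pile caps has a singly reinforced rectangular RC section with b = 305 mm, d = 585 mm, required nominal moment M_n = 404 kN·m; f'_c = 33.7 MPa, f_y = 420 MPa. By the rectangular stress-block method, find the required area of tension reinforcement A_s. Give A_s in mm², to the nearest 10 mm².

With M_n = 0.85 f'_c a b (d − a/2), solve the quadratic for a:
a = d − √(d² − 2M_n/(0.85 f'_c b)) = 585 − √(585² − 2 × 404×10⁶/(0.85 × 33.7 × 305)) = 85.26 mm.
A_s = 0.85 f'_c a b / f_y = 0.85 × 33.7 × 85.26 × 305 / 420 = 1773.6 mm².

A_s ≈ 1770 mm²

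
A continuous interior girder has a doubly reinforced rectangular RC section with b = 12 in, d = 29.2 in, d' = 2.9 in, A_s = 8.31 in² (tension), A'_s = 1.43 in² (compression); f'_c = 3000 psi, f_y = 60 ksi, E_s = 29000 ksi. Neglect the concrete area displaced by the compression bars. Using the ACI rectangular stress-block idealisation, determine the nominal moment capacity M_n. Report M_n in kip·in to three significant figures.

Assume both steels yield.
a = (A_s − A'_s) f_y/(0.85 f'_c b) = (8.31 − 1.43) × 60/(0.85 × 3 × 12) = 13.490 in.
c = a/β₁ = 13.490/0.85 = 15.871 in; ε'_s = 0.003(c − d')/c = 0.0025 ≥ ε_y = 0.0021, so the compression steel yields.
M_n = (A_s − A'_s) f_y (d − a/2) + A'_s f_y (d − d') = 412.8 × (29.2 − 6.745) + 85.8 × (29.2 − 2.9) = 9269.4 + 2256.5 = 11525.9 kip·in.

M_n ≈ 11500 kip·in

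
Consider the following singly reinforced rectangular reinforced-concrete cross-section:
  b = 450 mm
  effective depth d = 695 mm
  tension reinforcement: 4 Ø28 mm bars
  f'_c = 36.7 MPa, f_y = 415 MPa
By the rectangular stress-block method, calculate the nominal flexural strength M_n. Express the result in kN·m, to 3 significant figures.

M_n ≈ 673 kN·m

A_s = 4 × 616 = 2464 mm².
T = A_s f_y = 2464 × 415 = 1022560 N = 1022.56 kN.
From C = T: a = T/(0.85 f'_c b) = 1022560/(0.85 × 36.7 × 450) = 72.84 mm.
M_n = T(d − a/2) = 1022.56 kN × (695 − 36.42) mm = 673.44 kN·m.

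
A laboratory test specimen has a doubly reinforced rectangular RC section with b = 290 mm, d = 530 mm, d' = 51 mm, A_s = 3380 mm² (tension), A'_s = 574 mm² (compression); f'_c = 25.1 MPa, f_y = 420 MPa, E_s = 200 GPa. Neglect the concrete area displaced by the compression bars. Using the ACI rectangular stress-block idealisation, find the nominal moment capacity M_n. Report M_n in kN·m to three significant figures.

Assume both tension and compression steel yield.
Net tension couple steel: A_s − A'_s = 2806 mm².
a = (A_s − A'_s) f_y / (0.85 f'_c b) = 1178520/(0.85 × 25.1 × 290) = 190.48 mm.
c = a/β₁ = 190.48/0.85 = 224.09 mm; ε'_s = 0.003(c − d')/c = 0.0023 ≥ f_y/E_s = 0.0021, so compression steel does yield.
M_n = (A_s − A'_s) f_y (d − a/2) + A'_s f_y (d − d') = [1178520 × (530 − 95.24) + 241080 × (530 − 51)] × 10⁻⁶ = 512.37 + 115.48 = 627.85 kN·m.

M_n ≈ 628 kN·m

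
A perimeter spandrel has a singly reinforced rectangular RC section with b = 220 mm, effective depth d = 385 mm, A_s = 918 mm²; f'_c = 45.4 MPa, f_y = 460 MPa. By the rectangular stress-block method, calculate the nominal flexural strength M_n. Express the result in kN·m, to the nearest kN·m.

M_n ≈ 152 kN·m

T = A_s f_y = 918 × 460 = 422280 N = 422.28 kN.
From C = T: a = T/(0.85 f'_c b) = 422280/(0.85 × 45.4 × 220) = 49.74 mm.
M_n = T(d − a/2) = 422.28 kN × (385 − 24.87) mm = 152.08 kN·m.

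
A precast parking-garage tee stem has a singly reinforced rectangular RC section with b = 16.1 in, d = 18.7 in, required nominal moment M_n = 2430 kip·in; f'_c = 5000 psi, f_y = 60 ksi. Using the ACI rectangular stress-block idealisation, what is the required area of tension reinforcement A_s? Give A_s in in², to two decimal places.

From M_n = 0.85 f'_c a b (d − a/2):
a = d − √(d² − 2M_n/(0.85 f'_c b)) = 18.7 − √(18.7² − 2 × 2430/(0.85 × 5 × 16.1)) = 2.007 in.
A_s = 0.85 f'_c a b / f_y = 0.85 × 5 × 2.007 × 16.1 / 60 = 2.289 in².

A_s ≈ 2.29 in²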